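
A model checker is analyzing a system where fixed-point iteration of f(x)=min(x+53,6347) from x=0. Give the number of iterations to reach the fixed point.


Step 1: x=0, cap=6347, increment=53
Step 2: x grows by 53 each step until capped at 6347; fixed point is x=6347
Step 3: iterations = ceil(6347/53) = 120

120


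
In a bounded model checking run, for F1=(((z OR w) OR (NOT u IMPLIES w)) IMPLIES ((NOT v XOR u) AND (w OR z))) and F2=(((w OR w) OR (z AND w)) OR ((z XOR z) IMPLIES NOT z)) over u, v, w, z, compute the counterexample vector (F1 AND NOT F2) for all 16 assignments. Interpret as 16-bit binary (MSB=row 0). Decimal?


F1 = (((z OR w) OR (NOT u IMPLIES w)) IMPLIES ((NOT v XOR u) AND (w OR z)))
F2 = (((w OR w) OR (z AND w)) OR ((z XOR z) IMPLIES NOT z))
Counterexample to F1=>F2 is where F1=1 and F2=0.
Evaluate each row (bits = u,v,w,z, MSB first):
  row 0 [0000]: F1=1 F2=1 -> F1&~F2 -> 0
  row 1 [0001]: F1=1 F2=1 -> F1&~F2 -> 0
  row 2 [0010]: F1=1 F2=1 -> F1&~F2 -> 0
  row 3 [0011]: F1=1 F2=1 -> F1&~F2 -> 0
  row 4 [0100]: F1=1 F2=1 -> F1&~F2 -> 0
  row 5 [0101]: F1=0 F2=1 -> F1&~F2 -> 0
  row 6 [0110]: F1=0 F2=1 -> F1&~F2 -> 0
  row 7 [0111]: F1=0 F2=1 -> F1&~F2 -> 0
  row 8 [1000]: F1=0 F2=1 -> F1&~F2 -> 0
  row 9 [1001]: F1=0 F2=1 -> F1&~F2 -> 0
  row 10 [1010]: F1=0 F2=1 -> F1&~F2 -> 0
  row 11 [1011]: F1=0 F2=1 -> F1&~F2 -> 0
  row 12 [1100]: F1=0 F2=1 -> F1&~F2 -> 0
  row 13 [1101]: F1=1 F2=1 -> F1&~F2 -> 0
  row 14 [1110]: F1=1 F2=1 -> F1&~F2 -> 0
  row 15 [1111]: F1=1 F2=1 -> F1&~F2 -> 0
Full result column, 4 rows per line (u,v fixed per line; w,z runs 00..11 left to right):
  rows 0-3 [u,v=00]: 0000  = hex 0
  rows 4-7 [u,v=01]: 0000  = hex 0
  rows 8-11 [u,v=10]: 0000  = hex 0
  rows 12-15 [u,v=11]: 0000  = hex 0
Counterexample vector (row 0 .. row 15) = 0000000000000000
Output column grouped in 4s = 0000 0000 0000 0000 = 0x0000
Convert to decimal digit by digit (value = value*16 + digit):
  0 -> 0
  0*16 + 0 = 0
  0*16 + 0 = 0
  0*16 + 0 = 0
Decimal = 0

0


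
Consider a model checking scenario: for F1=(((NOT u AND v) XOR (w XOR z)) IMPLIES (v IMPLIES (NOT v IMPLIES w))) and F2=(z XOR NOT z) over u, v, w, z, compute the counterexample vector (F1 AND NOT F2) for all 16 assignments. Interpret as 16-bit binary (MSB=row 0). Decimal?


F1 = (((NOT u AND v) XOR (w XOR z)) IMPLIES (v IMPLIES (NOT v IMPLIES w)))
F2 = (z XOR NOT z)
Counterexample to F1=>F2 is where F1=1 and F2=0.
Evaluate each row (bits = u,v,w,z, MSB first):
  row 0 [0000]: F1=1 F2=1 -> F1&~F2 -> 0
  row 1 [0001]: F1=1 F2=1 -> F1&~F2 -> 0
  row 2 [0010]: F1=1 F2=1 -> F1&~F2 -> 0
  row 3 [0011]: F1=1 F2=1 -> F1&~F2 -> 0
  row 4 [0100]: F1=1 F2=1 -> F1&~F2 -> 0
  row 5 [0101]: F1=1 F2=1 -> F1&~F2 -> 0
  row 6 [0110]: F1=1 F2=1 -> F1&~F2 -> 0
  row 7 [0111]: F1=1 F2=1 -> F1&~F2 -> 0
  row 8 [1000]: F1=1 F2=1 -> F1&~F2 -> 0
  row 9 [1001]: F1=1 F2=1 -> F1&~F2 -> 0
  row 10 [1010]: F1=1 F2=1 -> F1&~F2 -> 0
  row 11 [1011]: F1=1 F2=1 -> F1&~F2 -> 0
  row 12 [1100]: F1=1 F2=1 -> F1&~F2 -> 0
  row 13 [1101]: F1=1 F2=1 -> F1&~F2 -> 0
  row 14 [1110]: F1=1 F2=1 -> F1&~F2 -> 0
  row 15 [1111]: F1=1 F2=1 -> F1&~F2 -> 0
Full result column, 4 rows per line (u,v fixed per line; w,z runs 00..11 left to right):
  rows 0-3 [u,v=00]: 0000  = hex 0
  rows 4-7 [u,v=01]: 0000  = hex 0
  rows 8-11 [u,v=10]: 0000  = hex 0
  rows 12-15 [u,v=11]: 0000  = hex 0
Counterexample vector (row 0 .. row 15) = 0000000000000000
Output column grouped in 4s = 0000 0000 0000 0000 = 0x0000
Convert to decimal digit by digit (value = value*16 + digit):
  0 -> 0
  0*16 + 0 = 0
  0*16 + 0 = 0
  0*16 + 0 = 0
Decimal = 0

0


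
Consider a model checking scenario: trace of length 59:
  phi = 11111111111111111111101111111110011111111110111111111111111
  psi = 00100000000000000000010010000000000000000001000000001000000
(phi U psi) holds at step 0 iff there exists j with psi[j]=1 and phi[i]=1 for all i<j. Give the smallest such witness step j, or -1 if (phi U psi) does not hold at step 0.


(phi U psi) at 0: need smallest j with psi[j]=1 and phi[i]=1 for all i in [0,j).
Scan from step 0:
  step 0: phi=1, psi=0 -> continue
  step 1: phi=1, psi=0 -> continue
  step 2: psi=1 and phi held for [0,2) -> witness found
Witness step = 2

2


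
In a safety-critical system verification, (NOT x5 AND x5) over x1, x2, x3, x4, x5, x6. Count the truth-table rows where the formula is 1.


Formula: (NOT x5 AND x5) over 6 vars (64 rows)
Evaluate each row (x1, x2, x3, x4, x5, x6 as bits, MSB first):
  row 0 [000000]: (NOT 0 AND 0) -> 0
  row 1 [000001]: (NOT 0 AND 0) -> 0
  row 2 [000010]: (NOT 1 AND 1) -> 0
  row 3 [000011]: (NOT 1 AND 1) -> 0
  row 4 [000100]: (NOT 0 AND 0) -> 0
  (every remaining row is evaluated the same way; all 64 results are listed next)
Full result column, 8 rows per line (x1,x2,x3 fixed per line; x4,x5,x6 runs 000..111 left to right):
  rows 0-7 [x1,x2,x3=000]: 00000000  (ones: 0)
  rows 8-15 [x1,x2,x3=001]: 00000000  (ones: 0)
  rows 16-23 [x1,x2,x3=010]: 00000000  (ones: 0)
  rows 24-31 [x1,x2,x3=011]: 00000000  (ones: 0)
  rows 32-39 [x1,x2,x3=100]: 00000000  (ones: 0)
  rows 40-47 [x1,x2,x3=101]: 00000000  (ones: 0)
  rows 48-55 [x1,x2,x3=110]: 00000000  (ones: 0)
  rows 56-63 [x1,x2,x3=111]: 00000000  (ones: 0)
Count of 1-rows = 0+0+0+0+0+0+0+0 = 0

0


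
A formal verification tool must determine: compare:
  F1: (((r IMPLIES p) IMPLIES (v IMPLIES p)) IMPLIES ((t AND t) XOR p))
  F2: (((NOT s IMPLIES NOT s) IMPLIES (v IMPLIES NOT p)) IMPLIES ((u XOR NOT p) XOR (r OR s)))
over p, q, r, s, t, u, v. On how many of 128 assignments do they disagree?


F1 = (((r IMPLIES p) IMPLIES (v IMPLIES p)) IMPLIES ((t AND t) XOR p))
F2 = (((NOT s IMPLIES NOT s) IMPLIES (v IMPLIES NOT p)) IMPLIES ((u XOR NOT p) XOR (r OR s)))
Evaluate both on each of 128 rows (bits = p,q,r,s,t,u,v):
  row 0 [0000000]: F1=0 F2=1 (differ) -> 1
  row 1 [0000001]: F1=1 F2=1 -> 0
  row 2 [0000010]: F1=0 F2=0 -> 0
  row 3 [0000011]: F1=1 F2=0 (differ) -> 1
  row 4 [0000100]: F1=1 F2=1 -> 0
  (every remaining row is evaluated the same way; all 128 results are listed next)
Full result column, 8 rows per line (p,q,r,s fixed per line; t,u,v runs 000..111 left to right):
  rows 0-7 [p,q,r,s=0000]: 10010011  (ones: 4)
  rows 8-15 [p,q,r,s=0001]: 01101100  (ones: 4)
  rows 16-23 [p,q,r,s=0010]: 00111100  (ones: 4)
  rows 24-31 [p,q,r,s=0011]: 00111100  (ones: 4)
  rows 32-39 [p,q,r,s=0100]: 10010011  (ones: 4)
  rows 40-47 [p,q,r,s=0101]: 01101100  (ones: 4)
  rows 48-55 [p,q,r,s=0110]: 00111100  (ones: 4)
  rows 56-63 [p,q,r,s=0111]: 00111100  (ones: 4)
  rows 64-71 [p,q,r,s=1000]: 10000111  (ones: 4)
  rows 72-79 [p,q,r,s=1001]: 00101101  (ones: 4)
  rows 80-87 [p,q,r,s=1010]: 00101101  (ones: 4)
  rows 88-95 [p,q,r,s=1011]: 00101101  (ones: 4)
  rows 96-103 [p,q,r,s=1100]: 10000111  (ones: 4)
  rows 104-111 [p,q,r,s=1101]: 00101101  (ones: 4)
  rows 112-119 [p,q,r,s=1110]: 00101101  (ones: 4)
  rows 120-127 [p,q,r,s=1111]: 00101101  (ones: 4)
Disagreements = 4+4+4+4+4+4+4+4+4+4+4+4+4+4+4+4 = 64

64


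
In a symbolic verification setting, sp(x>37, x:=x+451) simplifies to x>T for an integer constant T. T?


Formula: sp(P, x:=E) = exists old_x. (x = E[old_x/x]) AND P[old_x/x] (old_x is the value of x before the assignment; eliminate old_x by solving x = E[old_x/x] for old_x)
Step 1: Precondition P: x>37, i.e. old_x > 37
Step 2: Assignment gives x = old_x + 451, so old_x = x - 451
Step 3: Substitute into P: x - 451 > 37
Step 4: Simplify: x > 37+451 = 488

488


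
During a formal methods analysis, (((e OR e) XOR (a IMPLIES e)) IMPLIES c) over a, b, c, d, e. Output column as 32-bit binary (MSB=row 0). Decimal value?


Formula: (((e OR e) XOR (a IMPLIES e)) IMPLIES c) over a, b, c, d, e (32 rows)
Evaluate each row (bits = a,b,c,d,e, MSB first):
  row 0 [00000]: (((0 OR 0) XOR (0 IMPLIES 0)) IMPLIES 0) -> 0
  row 1 [00001]: (((1 OR 1) XOR (0 IMPLIES 1)) IMPLIES 0) -> 1
  row 2 [00010]: (((0 OR 0) XOR (0 IMPLIES 0)) IMPLIES 0) -> 0
  row 3 [00011]: (((1 OR 1) XOR (0 IMPLIES 1)) IMPLIES 0) -> 1
  row 4 [00100]: (((0 OR 0) XOR (0 IMPLIES 0)) IMPLIES 1) -> 1
  row 5 [00101]: (((1 OR 1) XOR (0 IMPLIES 1)) IMPLIES 1) -> 1
  row 6 [00110]: (((0 OR 0) XOR (0 IMPLIES 0)) IMPLIES 1) -> 1
  row 7 [00111]: (((1 OR 1) XOR (0 IMPLIES 1)) IMPLIES 1) -> 1
  row 8 [01000]: (((0 OR 0) XOR (0 IMPLIES 0)) IMPLIES 0) -> 0
  row 9 [01001]: (((1 OR 1) XOR (0 IMPLIES 1)) IMPLIES 0) -> 1
  row 10 [01010]: (((0 OR 0) XOR (0 IMPLIES 0)) IMPLIES 0) -> 0
  row 11 [01011]: (((1 OR 1) XOR (0 IMPLIES 1)) IMPLIES 0) -> 1
  row 12 [01100]: (((0 OR 0) XOR (0 IMPLIES 0)) IMPLIES 1) -> 1
  row 13 [01101]: (((1 OR 1) XOR (0 IMPLIES 1)) IMPLIES 1) -> 1
  row 14 [01110]: (((0 OR 0) XOR (0 IMPLIES 0)) IMPLIES 1) -> 1
  row 15 [01111]: (((1 OR 1) XOR (0 IMPLIES 1)) IMPLIES 1) -> 1
  row 16 [10000]: (((0 OR 0) XOR (1 IMPLIES 0)) IMPLIES 0) -> 1
  row 17 [10001]: (((1 OR 1) XOR (1 IMPLIES 1)) IMPLIES 0) -> 1
  row 18 [10010]: (((0 OR 0) XOR (1 IMPLIES 0)) IMPLIES 0) -> 1
  row 19 [10011]: (((1 OR 1) XOR (1 IMPLIES 1)) IMPLIES 0) -> 1
  row 20 [10100]: (((0 OR 0) XOR (1 IMPLIES 0)) IMPLIES 1) -> 1
  row 21 [10101]: (((1 OR 1) XOR (1 IMPLIES 1)) IMPLIES 1) -> 1
  row 22 [10110]: (((0 OR 0) XOR (1 IMPLIES 0)) IMPLIES 1) -> 1
  row 23 [10111]: (((1 OR 1) XOR (1 IMPLIES 1)) IMPLIES 1) -> 1
  row 24 [11000]: (((0 OR 0) XOR (1 IMPLIES 0)) IMPLIES 0) -> 1
  row 25 [11001]: (((1 OR 1) XOR (1 IMPLIES 1)) IMPLIES 0) -> 1
  row 26 [11010]: (((0 OR 0) XOR (1 IMPLIES 0)) IMPLIES 0) -> 1
  row 27 [11011]: (((1 OR 1) XOR (1 IMPLIES 1)) IMPLIES 0) -> 1
  row 28 [11100]: (((0 OR 0) XOR (1 IMPLIES 0)) IMPLIES 1) -> 1
  row 29 [11101]: (((1 OR 1) XOR (1 IMPLIES 1)) IMPLIES 1) -> 1
  row 30 [11110]: (((0 OR 0) XOR (1 IMPLIES 0)) IMPLIES 1) -> 1
  row 31 [11111]: (((1 OR 1) XOR (1 IMPLIES 1)) IMPLIES 1) -> 1
Full result column, 4 rows per line (a,b,c fixed per line; d,e runs 00..11 left to right):
  rows 0-3 [a,b,c=000]: 0101  = hex 5
  rows 4-7 [a,b,c=001]: 1111  = hex F
  rows 8-11 [a,b,c=010]: 0101  = hex 5
  rows 12-15 [a,b,c=011]: 1111  = hex F
  rows 16-19 [a,b,c=100]: 1111  = hex F
  rows 20-23 [a,b,c=101]: 1111  = hex F
  rows 24-27 [a,b,c=110]: 1111  = hex F
  rows 28-31 [a,b,c=111]: 1111  = hex F
Output column (row 0 .. row 31) = 01011111010111111111111111111111
Output column grouped in 4s = 0101 1111 0101 1111 1111 1111 1111 1111 = 0x5F5FFFFF
Convert to decimal digit by digit (value = value*16 + digit):
  5 -> 5
  5*16 + 15 (F) = 95
  95*16 + 5 = 1525
  1525*16 + 15 (F) = 24415
  24415*16 + 15 (F) = 390655
  390655*16 + 15 (F) = 6250495
  6250495*16 + 15 (F) = 100007935
  100007935*16 + 15 (F) = 1600126975
Decimal = 1600126975

1600126975


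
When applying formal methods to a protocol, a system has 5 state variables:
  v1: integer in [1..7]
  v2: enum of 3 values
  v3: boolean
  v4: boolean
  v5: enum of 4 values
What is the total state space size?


State space = product of domain sizes of all variables.
Domain sizes:
  v1 (integer in [1..7]): 7
  v2 (enum of 3 values): 3
  v3 (boolean): 2
  v4 (boolean): 2
  v5 (enum of 4 values): 4
Product = 7 * 3 * 2 * 2 * 4 = 336

336


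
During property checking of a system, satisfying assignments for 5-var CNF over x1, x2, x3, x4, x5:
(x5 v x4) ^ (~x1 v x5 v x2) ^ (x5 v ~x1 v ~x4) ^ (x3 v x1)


CNF with 4 clauses over 5 vars (32 assignments).
An assignment satisfies CNF iff every clause has >=1 true literal.
Check each row (bits = x1,x2,x3,x4,x5; clause T/F shown):
  row 0 [00000]: clauses=FTTF -> 0
  row 1 [00001]: clauses=TTTF -> 0
  row 2 [00010]: clauses=TTTF -> 0
  row 3 [00011]: clauses=TTTF -> 0
  row 4 [00100]: clauses=FTTT -> 0
  row 5 [00101]: clauses=TTTT -> 1
  row 6 [00110]: clauses=TTTT -> 1
  row 7 [00111]: clauses=TTTT -> 1
  row 8 [01000]: clauses=FTTF -> 0
  row 9 [01001]: clauses=TTTF -> 0
  row 10 [01010]: clauses=TTTF -> 0
  row 11 [01011]: clauses=TTTF -> 0
  row 12 [01100]: clauses=FTTT -> 0
  row 13 [01101]: clauses=TTTT -> 1
  row 14 [01110]: clauses=TTTT -> 1
  row 15 [01111]: clauses=TTTT -> 1
  row 16 [10000]: clauses=FFTT -> 0
  row 17 [10001]: clauses=TTTT -> 1
  row 18 [10010]: clauses=TFFT -> 0
  row 19 [10011]: clauses=TTTT -> 1
  row 20 [10100]: clauses=FFTT -> 0
  row 21 [10101]: clauses=TTTT -> 1
  row 22 [10110]: clauses=TFFT -> 0
  row 23 [10111]: clauses=TTTT -> 1
  row 24 [11000]: clauses=FTTT -> 0
  row 25 [11001]: clauses=TTTT -> 1
  row 26 [11010]: clauses=TTFT -> 0
  row 27 [11011]: clauses=TTTT -> 1
  row 28 [11100]: clauses=FTTT -> 0
  row 29 [11101]: clauses=TTTT -> 1
  row 30 [11110]: clauses=TTFT -> 0
  row 31 [11111]: clauses=TTTT -> 1
Full result column, 8 rows per line (x1,x2 fixed per line; x3,x4,x5 runs 000..111 left to right):
  rows 0-7 [x1,x2=00]: 00000111  (ones: 3)
  rows 8-15 [x1,x2=01]: 00000111  (ones: 3)
  rows 16-23 [x1,x2=10]: 01010101  (ones: 4)
  rows 24-31 [x1,x2=11]: 01010101  (ones: 4)
Satisfying assignments = 3+3+4+4 = 14

14


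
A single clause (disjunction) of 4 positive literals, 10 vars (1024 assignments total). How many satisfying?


Step 1: Total=2^10=1024
Step 2: Unsat when all 4 false: 2^6=64
Step 3: Sat=1024-64=960

960


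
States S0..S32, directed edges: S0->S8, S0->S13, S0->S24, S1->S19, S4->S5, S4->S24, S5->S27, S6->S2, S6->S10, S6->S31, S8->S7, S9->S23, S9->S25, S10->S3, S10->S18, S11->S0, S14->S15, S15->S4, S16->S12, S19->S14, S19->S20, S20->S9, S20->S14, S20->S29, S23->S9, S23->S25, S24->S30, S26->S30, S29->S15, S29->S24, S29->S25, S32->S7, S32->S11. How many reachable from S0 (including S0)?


BFS from S0:
  layer 0: {S0}
  layer 1: {S8, S13, S24}
  layer 2: {S7, S30}
Reachable set: {S0, S7, S8, S13, S24, S30}
Count = 6

6


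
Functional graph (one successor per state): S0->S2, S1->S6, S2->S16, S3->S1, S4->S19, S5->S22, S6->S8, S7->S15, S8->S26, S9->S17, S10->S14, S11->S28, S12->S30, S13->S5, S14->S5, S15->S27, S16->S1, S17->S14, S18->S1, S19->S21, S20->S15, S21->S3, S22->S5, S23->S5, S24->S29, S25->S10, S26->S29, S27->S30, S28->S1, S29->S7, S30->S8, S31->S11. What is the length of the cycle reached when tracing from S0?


Trace from S0 until a state repeats:
  S0 -> S2 -> S16 -> S1 -> S6 -> S8 -> S26 -> S29 -> S7 -> S15 -> S27 -> S30 -> S8
S8 first seen at step 5, revisited at step 12.
Cycle length = 12 - 5 = 7

7


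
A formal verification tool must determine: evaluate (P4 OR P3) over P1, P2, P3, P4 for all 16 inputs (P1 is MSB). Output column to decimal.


Formula: (P4 OR P3) over P1, P2, P3, P4 (16 rows)
Evaluate each row (bits = P1,P2,P3,P4, MSB first):
  row 0 [0000]: (0 OR 0) -> 0
  row 1 [0001]: (1 OR 0) -> 1
  row 2 [0010]: (0 OR 1) -> 1
  row 3 [0011]: (1 OR 1) -> 1
  row 4 [0100]: (0 OR 0) -> 0
  row 5 [0101]: (1 OR 0) -> 1
  row 6 [0110]: (0 OR 1) -> 1
  row 7 [0111]: (1 OR 1) -> 1
  row 8 [1000]: (0 OR 0) -> 0
  row 9 [1001]: (1 OR 0) -> 1
  row 10 [1010]: (0 OR 1) -> 1
  row 11 [1011]: (1 OR 1) -> 1
  row 12 [1100]: (0 OR 0) -> 0
  row 13 [1101]: (1 OR 0) -> 1
  row 14 [1110]: (0 OR 1) -> 1
  row 15 [1111]: (1 OR 1) -> 1
Full result column, 4 rows per line (P1,P2 fixed per line; P3,P4 runs 00..11 left to right):
  rows 0-3 [P1,P2=00]: 0111  = hex 7
  rows 4-7 [P1,P2=01]: 0111  = hex 7
  rows 8-11 [P1,P2=10]: 0111  = hex 7
  rows 12-15 [P1,P2=11]: 0111  = hex 7
Output column (row 0 .. row 15) = 0111011101110111
Output column grouped in 4s = 0111 0111 0111 0111 = 0x7777
Convert to decimal digit by digit (value = value*16 + digit):
  7 -> 7
  7*16 + 7 = 119
  119*16 + 7 = 1911
  1911*16 + 7 = 30583
Decimal = 30583

30583


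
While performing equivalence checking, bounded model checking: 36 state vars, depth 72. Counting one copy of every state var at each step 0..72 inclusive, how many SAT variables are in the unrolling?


BMC unrolls to depth k, creating one copy of each state var for steps 0..k.
Step count = 72 + 1 = 73 (steps 0 through 72)
Vars per step = 36
Total = 36 * 73 = 2628

2628


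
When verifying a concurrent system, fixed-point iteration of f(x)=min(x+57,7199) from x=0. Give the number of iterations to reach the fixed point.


Step 1: x=0, cap=7199, increment=57
Step 2: x grows by 57 each step until capped at 7199; fixed point is x=7199
Step 3: iterations = ceil(7199/57) = 127

127


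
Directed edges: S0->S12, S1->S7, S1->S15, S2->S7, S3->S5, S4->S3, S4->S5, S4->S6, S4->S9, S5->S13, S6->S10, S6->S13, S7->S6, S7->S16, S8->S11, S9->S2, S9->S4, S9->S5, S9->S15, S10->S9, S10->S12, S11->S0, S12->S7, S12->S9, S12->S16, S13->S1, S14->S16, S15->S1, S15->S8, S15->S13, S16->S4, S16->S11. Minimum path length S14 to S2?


BFS layer-by-layer from S14:
  dist 0: {S14}
  dist 1: {S16}
  dist 2: {S4, S11}
  dist 3: {S0, S3, S5, S6, S9}
  dist 4: {S2, S10, S12, S13, S15}
  -> S2 reached at distance 4
Shortest path length = 4

4


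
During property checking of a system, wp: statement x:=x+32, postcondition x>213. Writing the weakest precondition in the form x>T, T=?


Formula: wp(x:=E, P) = P[E/x] (substitute E for x in postcondition)
Step 1: Postcondition: x>213
Step 2: Substitute x+32 for x: x+32>213
Step 3: Solve for x: x > 213-32 = 181

181


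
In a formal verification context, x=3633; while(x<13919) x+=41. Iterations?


Step 1: x goes from 3633 toward 13919 by 41; the body runs while x<13919, so iterations = ceil((bound-start)/step)
Step 2: Distance=10286
Step 3: ceil(10286/41)=251

251


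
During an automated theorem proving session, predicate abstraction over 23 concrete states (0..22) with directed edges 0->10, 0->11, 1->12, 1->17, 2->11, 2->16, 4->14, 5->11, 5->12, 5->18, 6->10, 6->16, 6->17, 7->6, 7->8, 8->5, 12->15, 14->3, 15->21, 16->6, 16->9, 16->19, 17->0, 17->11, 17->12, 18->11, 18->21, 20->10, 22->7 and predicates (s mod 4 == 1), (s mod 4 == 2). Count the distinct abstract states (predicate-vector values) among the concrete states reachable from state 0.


BFS from 0:
Concrete reachable: {0, 10, 11}
Abstract via predicates (s mod 4 == 1), (s mod 4 == 2):
  (0,0) <- {0, 11}
  (0,1) <- {10}
Distinct abstract states = 2

2


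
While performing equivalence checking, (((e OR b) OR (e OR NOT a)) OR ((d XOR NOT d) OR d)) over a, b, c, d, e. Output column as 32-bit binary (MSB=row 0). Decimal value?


Formula: (((e OR b) OR (e OR NOT a)) OR ((d XOR NOT d) OR d)) over a, b, c, d, e (32 rows)
Evaluate each row (bits = a,b,c,d,e, MSB first):
  row 0 [00000]: (((0 OR 0) OR (0 OR NOT 0)) OR ((0 XOR NOT 0) OR 0)) -> 1
  row 1 [00001]: (((1 OR 0) OR (1 OR NOT 0)) OR ((0 XOR NOT 0) OR 0)) -> 1
  row 2 [00010]: (((0 OR 0) OR (0 OR NOT 0)) OR ((1 XOR NOT 1) OR 1)) -> 1
  row 3 [00011]: (((1 OR 0) OR (1 OR NOT 0)) OR ((1 XOR NOT 1) OR 1)) -> 1
  row 4 [00100]: (((0 OR 0) OR (0 OR NOT 0)) OR ((0 XOR NOT 0) OR 0)) -> 1
  row 5 [00101]: (((1 OR 0) OR (1 OR NOT 0)) OR ((0 XOR NOT 0) OR 0)) -> 1
  row 6 [00110]: (((0 OR 0) OR (0 OR NOT 0)) OR ((1 XOR NOT 1) OR 1)) -> 1
  row 7 [00111]: (((1 OR 0) OR (1 OR NOT 0)) OR ((1 XOR NOT 1) OR 1)) -> 1
  row 8 [01000]: (((0 OR 1) OR (0 OR NOT 0)) OR ((0 XOR NOT 0) OR 0)) -> 1
  row 9 [01001]: (((1 OR 1) OR (1 OR NOT 0)) OR ((0 XOR NOT 0) OR 0)) -> 1
  row 10 [01010]: (((0 OR 1) OR (0 OR NOT 0)) OR ((1 XOR NOT 1) OR 1)) -> 1
  row 11 [01011]: (((1 OR 1) OR (1 OR NOT 0)) OR ((1 XOR NOT 1) OR 1)) -> 1
  row 12 [01100]: (((0 OR 1) OR (0 OR NOT 0)) OR ((0 XOR NOT 0) OR 0)) -> 1
  row 13 [01101]: (((1 OR 1) OR (1 OR NOT 0)) OR ((0 XOR NOT 0) OR 0)) -> 1
  row 14 [01110]: (((0 OR 1) OR (0 OR NOT 0)) OR ((1 XOR NOT 1) OR 1)) -> 1
  row 15 [01111]: (((1 OR 1) OR (1 OR NOT 0)) OR ((1 XOR NOT 1) OR 1)) -> 1
  row 16 [10000]: (((0 OR 0) OR (0 OR NOT 1)) OR ((0 XOR NOT 0) OR 0)) -> 1
  row 17 [10001]: (((1 OR 0) OR (1 OR NOT 1)) OR ((0 XOR NOT 0) OR 0)) -> 1
  row 18 [10010]: (((0 OR 0) OR (0 OR NOT 1)) OR ((1 XOR NOT 1) OR 1)) -> 1
  row 19 [10011]: (((1 OR 0) OR (1 OR NOT 1)) OR ((1 XOR NOT 1) OR 1)) -> 1
  row 20 [10100]: (((0 OR 0) OR (0 OR NOT 1)) OR ((0 XOR NOT 0) OR 0)) -> 1
  row 21 [10101]: (((1 OR 0) OR (1 OR NOT 1)) OR ((0 XOR NOT 0) OR 0)) -> 1
  row 22 [10110]: (((0 OR 0) OR (0 OR NOT 1)) OR ((1 XOR NOT 1) OR 1)) -> 1
  row 23 [10111]: (((1 OR 0) OR (1 OR NOT 1)) OR ((1 XOR NOT 1) OR 1)) -> 1
  row 24 [11000]: (((0 OR 1) OR (0 OR NOT 1)) OR ((0 XOR NOT 0) OR 0)) -> 1
  row 25 [11001]: (((1 OR 1) OR (1 OR NOT 1)) OR ((0 XOR NOT 0) OR 0)) -> 1
  row 26 [11010]: (((0 OR 1) OR (0 OR NOT 1)) OR ((1 XOR NOT 1) OR 1)) -> 1
  row 27 [11011]: (((1 OR 1) OR (1 OR NOT 1)) OR ((1 XOR NOT 1) OR 1)) -> 1
  row 28 [11100]: (((0 OR 1) OR (0 OR NOT 1)) OR ((0 XOR NOT 0) OR 0)) -> 1
  row 29 [11101]: (((1 OR 1) OR (1 OR NOT 1)) OR ((0 XOR NOT 0) OR 0)) -> 1
  row 30 [11110]: (((0 OR 1) OR (0 OR NOT 1)) OR ((1 XOR NOT 1) OR 1)) -> 1
  row 31 [11111]: (((1 OR 1) OR (1 OR NOT 1)) OR ((1 XOR NOT 1) OR 1)) -> 1
Full result column, 4 rows per line (a,b,c fixed per line; d,e runs 00..11 left to right):
  rows 0-3 [a,b,c=000]: 1111  = hex F
  rows 4-7 [a,b,c=001]: 1111  = hex F
  rows 8-11 [a,b,c=010]: 1111  = hex F
  rows 12-15 [a,b,c=011]: 1111  = hex F
  rows 16-19 [a,b,c=100]: 1111  = hex F
  rows 20-23 [a,b,c=101]: 1111  = hex F
  rows 24-27 [a,b,c=110]: 1111  = hex F
  rows 28-31 [a,b,c=111]: 1111  = hex F
Output column (row 0 .. row 31) = 11111111111111111111111111111111
Output column grouped in 4s = 1111 1111 1111 1111 1111 1111 1111 1111 = 0xFFFFFFFF
Convert to decimal digit by digit (value = value*16 + digit):
  F -> 15
  15*16 + 15 (F) = 255
  255*16 + 15 (F) = 4095
  4095*16 + 15 (F) = 65535
  65535*16 + 15 (F) = 1048575
  1048575*16 + 15 (F) = 16777215
  16777215*16 + 15 (F) = 268435455
  268435455*16 + 15 (F) = 4294967295
Decimal = 4294967295

4294967295


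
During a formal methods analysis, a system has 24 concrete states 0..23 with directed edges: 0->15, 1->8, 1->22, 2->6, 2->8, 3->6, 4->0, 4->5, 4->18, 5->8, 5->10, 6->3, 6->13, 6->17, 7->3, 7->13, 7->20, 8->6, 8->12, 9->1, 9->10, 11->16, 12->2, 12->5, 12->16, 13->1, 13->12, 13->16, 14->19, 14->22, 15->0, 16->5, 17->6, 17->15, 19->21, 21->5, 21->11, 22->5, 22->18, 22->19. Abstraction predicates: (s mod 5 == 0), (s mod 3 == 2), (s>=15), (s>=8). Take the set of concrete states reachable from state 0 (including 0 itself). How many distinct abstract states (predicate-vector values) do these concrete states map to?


BFS from 0:
Concrete reachable: {0, 15}
Abstract via predicates (s mod 5 == 0), (s mod 3 == 2), (s>=15), (s>=8):
  (1,0,0,0) <- {0}
  (1,0,1,1) <- {15}
Distinct abstract states = 2

2


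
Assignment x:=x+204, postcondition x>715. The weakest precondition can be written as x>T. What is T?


Formula: wp(x:=E, P) = P[E/x] (substitute E for x in postcondition)
Step 1: Postcondition: x>715
Step 2: Substitute x+204 for x: x+204>715
Step 3: Solve for x: x > 715-204 = 511

511


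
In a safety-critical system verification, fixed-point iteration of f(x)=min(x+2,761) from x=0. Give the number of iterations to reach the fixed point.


Step 1: x=0, cap=761, increment=2
Step 2: x grows by 2 each step until capped at 761; fixed point is x=761
Step 3: iterations = ceil(761/2) = 381

381


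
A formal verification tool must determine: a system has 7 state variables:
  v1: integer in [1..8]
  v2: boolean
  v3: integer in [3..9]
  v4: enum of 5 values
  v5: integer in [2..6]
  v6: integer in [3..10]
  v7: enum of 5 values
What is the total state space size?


State space = product of domain sizes of all variables.
Domain sizes:
  v1 (integer in [1..8]): 8
  v2 (boolean): 2
  v3 (integer in [3..9]): 7
  v4 (enum of 5 values): 5
  v5 (integer in [2..6]): 5
  v6 (integer in [3..10]): 8
  v7 (enum of 5 values): 5
Product = 8 * 2 * 7 * 5 * 5 * 8 * 5 = 112000

112000


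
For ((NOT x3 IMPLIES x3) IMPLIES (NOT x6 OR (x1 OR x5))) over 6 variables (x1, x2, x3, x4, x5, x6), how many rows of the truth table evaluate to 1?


Formula: ((NOT x3 IMPLIES x3) IMPLIES (NOT x6 OR (x1 OR x5))) over 6 vars (64 rows)
Evaluate each row (x1, x2, x3, x4, x5, x6 as bits, MSB first):
  row 0 [000000]: ((NOT 0 IMPLIES 0) IMPLIES (NOT 0 OR (0 OR 0))) -> 1
  row 1 [000001]: ((NOT 0 IMPLIES 0) IMPLIES (NOT 1 OR (0 OR 0))) -> 1
  row 2 [000010]: ((NOT 0 IMPLIES 0) IMPLIES (NOT 0 OR (0 OR 1))) -> 1
  row 3 [000011]: ((NOT 0 IMPLIES 0) IMPLIES (NOT 1 OR (0 OR 1))) -> 1
  row 4 [000100]: ((NOT 0 IMPLIES 0) IMPLIES (NOT 0 OR (0 OR 0))) -> 1
  (every remaining row is evaluated the same way; all 64 results are listed next)
Full result column, 8 rows per line (x1,x2,x3 fixed per line; x4,x5,x6 runs 000..111 left to right):
  rows 0-7 [x1,x2,x3=000]: 11111111  (ones: 8)
  rows 8-15 [x1,x2,x3=001]: 10111011  (ones: 6)
  rows 16-23 [x1,x2,x3=010]: 11111111  (ones: 8)
  rows 24-31 [x1,x2,x3=011]: 10111011  (ones: 6)
  rows 32-39 [x1,x2,x3=100]: 11111111  (ones: 8)
  rows 40-47 [x1,x2,x3=101]: 11111111  (ones: 8)
  rows 48-55 [x1,x2,x3=110]: 11111111  (ones: 8)
  rows 56-63 [x1,x2,x3=111]: 11111111  (ones: 8)
Count of 1-rows = 8+6+8+6+8+8+8+8 = 60

60


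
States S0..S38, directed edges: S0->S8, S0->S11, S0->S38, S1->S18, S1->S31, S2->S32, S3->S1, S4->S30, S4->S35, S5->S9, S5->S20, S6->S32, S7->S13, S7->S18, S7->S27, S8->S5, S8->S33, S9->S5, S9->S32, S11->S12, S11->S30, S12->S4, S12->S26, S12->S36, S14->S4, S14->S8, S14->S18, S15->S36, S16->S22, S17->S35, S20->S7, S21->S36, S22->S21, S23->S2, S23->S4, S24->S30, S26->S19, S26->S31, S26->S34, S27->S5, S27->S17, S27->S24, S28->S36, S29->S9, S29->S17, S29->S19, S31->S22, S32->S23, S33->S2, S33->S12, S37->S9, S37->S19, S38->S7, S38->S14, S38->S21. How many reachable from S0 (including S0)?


BFS from S0:
  layer 0: {S0}
  layer 1: {S8, S11, S38}
  layer 2: {S5, S7, S12, S14, S21, S30, S33}
  layer 3: {S2, S4, S9, S13, S18, S20, S26, S27, S36}
  layer 4: {S17, S19, S24, S31, S32, S34, S35}
  layer 5: {S22, S23}
Reachable set: {S0, S2, S4, S5, S7, S8, S9, S11, S12, S13, S14, S17, S18, S19, S20, S21, S22, S23, S24, S26, S27, S30, S31, S32, S33, S34, S35, S36, S38}
Count = 29

29


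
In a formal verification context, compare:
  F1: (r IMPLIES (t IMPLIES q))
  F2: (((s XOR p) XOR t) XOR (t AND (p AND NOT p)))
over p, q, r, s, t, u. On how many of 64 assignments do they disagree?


F1 = (r IMPLIES (t IMPLIES q))
F2 = (((s XOR p) XOR t) XOR (t AND (p AND NOT p)))
Evaluate both on each of 64 rows (bits = p,q,r,s,t,u):
  row 0 [000000]: F1=1 F2=0 (differ) -> 1
  row 1 [000001]: F1=1 F2=0 (differ) -> 1
  row 2 [000010]: F1=1 F2=1 -> 0
  row 3 [000011]: F1=1 F2=1 -> 0
  row 4 [000100]: F1=1 F2=1 -> 0
  (every remaining row is evaluated the same way; all 64 results are listed next)
Full result column, 8 rows per line (p,q,r fixed per line; s,t,u runs 000..111 left to right):
  rows 0-7 [p,q,r=000]: 11000011  (ones: 4)
  rows 8-15 [p,q,r=001]: 11110000  (ones: 4)
  rows 16-23 [p,q,r=010]: 11000011  (ones: 4)
  rows 24-31 [p,q,r=011]: 11000011  (ones: 4)
  rows 32-39 [p,q,r=100]: 00111100  (ones: 4)
  rows 40-47 [p,q,r=101]: 00001111  (ones: 4)
  rows 48-55 [p,q,r=110]: 00111100  (ones: 4)
  rows 56-63 [p,q,r=111]: 00111100  (ones: 4)
Disagreements = 4+4+4+4+4+4+4+4 = 32

32


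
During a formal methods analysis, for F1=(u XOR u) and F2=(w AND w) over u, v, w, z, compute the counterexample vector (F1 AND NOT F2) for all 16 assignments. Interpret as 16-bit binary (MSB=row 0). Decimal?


F1 = (u XOR u)
F2 = (w AND w)
Counterexample to F1=>F2 is where F1=1 and F2=0.
Evaluate each row (bits = u,v,w,z, MSB first):
  row 0 [0000]: F1=0 F2=0 -> F1&~F2 -> 0
  row 1 [0001]: F1=0 F2=0 -> F1&~F2 -> 0
  row 2 [0010]: F1=0 F2=1 -> F1&~F2 -> 0
  row 3 [0011]: F1=0 F2=1 -> F1&~F2 -> 0
  row 4 [0100]: F1=0 F2=0 -> F1&~F2 -> 0
  row 5 [0101]: F1=0 F2=0 -> F1&~F2 -> 0
  row 6 [0110]: F1=0 F2=1 -> F1&~F2 -> 0
  row 7 [0111]: F1=0 F2=1 -> F1&~F2 -> 0
  row 8 [1000]: F1=0 F2=0 -> F1&~F2 -> 0
  row 9 [1001]: F1=0 F2=0 -> F1&~F2 -> 0
  row 10 [1010]: F1=0 F2=1 -> F1&~F2 -> 0
  row 11 [1011]: F1=0 F2=1 -> F1&~F2 -> 0
  row 12 [1100]: F1=0 F2=0 -> F1&~F2 -> 0
  row 13 [1101]: F1=0 F2=0 -> F1&~F2 -> 0
  row 14 [1110]: F1=0 F2=1 -> F1&~F2 -> 0
  row 15 [1111]: F1=0 F2=1 -> F1&~F2 -> 0
Full result column, 4 rows per line (u,v fixed per line; w,z runs 00..11 left to right):
  rows 0-3 [u,v=00]: 0000  = hex 0
  rows 4-7 [u,v=01]: 0000  = hex 0
  rows 8-11 [u,v=10]: 0000  = hex 0
  rows 12-15 [u,v=11]: 0000  = hex 0
Counterexample vector (row 0 .. row 15) = 0000000000000000
Output column grouped in 4s = 0000 0000 0000 0000 = 0x0000
Convert to decimal digit by digit (value = value*16 + digit):
  0 -> 0
  0*16 + 0 = 0
  0*16 + 0 = 0
  0*16 + 0 = 0
Decimal = 0

0


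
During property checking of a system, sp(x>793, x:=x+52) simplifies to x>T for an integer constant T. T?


Formula: sp(P, x:=E) = exists old_x. (x = E[old_x/x]) AND P[old_x/x] (old_x is the value of x before the assignment; eliminate old_x by solving x = E[old_x/x] for old_x)
Step 1: Precondition P: x>793, i.e. old_x > 793
Step 2: Assignment gives x = old_x + 52, so old_x = x - 52
Step 3: Substitute into P: x - 52 > 793
Step 4: Simplify: x > 793+52 = 845

845


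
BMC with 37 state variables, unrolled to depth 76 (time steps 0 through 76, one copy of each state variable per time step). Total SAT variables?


BMC unrolls to depth k, creating one copy of each state var for steps 0..k.
Step count = 76 + 1 = 77 (steps 0 through 76)
Vars per step = 37
Total = 37 * 77 = 2849

2849


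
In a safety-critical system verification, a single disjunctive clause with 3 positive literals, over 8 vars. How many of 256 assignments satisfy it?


Step 1: Total=2^8=256
Step 2: Unsat when all 3 false: 2^5=32
Step 3: Sat=256-32=224

224


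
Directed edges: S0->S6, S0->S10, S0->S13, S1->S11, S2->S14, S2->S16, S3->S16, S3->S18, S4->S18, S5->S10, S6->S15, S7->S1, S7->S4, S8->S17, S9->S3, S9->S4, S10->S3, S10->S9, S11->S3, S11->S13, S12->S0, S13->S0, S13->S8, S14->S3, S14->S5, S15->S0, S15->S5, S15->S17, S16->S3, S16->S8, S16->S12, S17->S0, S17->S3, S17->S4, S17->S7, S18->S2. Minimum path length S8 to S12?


BFS layer-by-layer from S8:
  dist 0: {S8}
  dist 1: {S17}
  dist 2: {S0, S3, S4, S7}
  dist 3: {S1, S6, S10, S13, S16, S18}
  dist 4: {S2, S9, S11, S12, S15}
  -> S12 reached at distance 4
Shortest path length = 4

4


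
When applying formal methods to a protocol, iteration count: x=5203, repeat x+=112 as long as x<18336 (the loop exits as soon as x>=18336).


Step 1: x goes from 5203 toward 18336 by 112; the body runs while x<18336, so iterations = ceil((bound-start)/step)
Step 2: Distance=13133
Step 3: ceil(13133/112)=118

118


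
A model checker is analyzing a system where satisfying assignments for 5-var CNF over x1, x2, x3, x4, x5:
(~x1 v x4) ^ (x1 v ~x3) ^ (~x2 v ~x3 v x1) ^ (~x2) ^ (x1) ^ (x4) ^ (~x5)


CNF with 7 clauses over 5 vars (32 assignments).
An assignment satisfies CNF iff every clause has >=1 true literal.
Check each row (bits = x1,x2,x3,x4,x5; clause T/F shown):
  row 0 [00000]: clauses=TTTTFFT -> 0
  row 1 [00001]: clauses=TTTTFFF -> 0
  row 2 [00010]: clauses=TTTTFTT -> 0
  row 3 [00011]: clauses=TTTTFTF -> 0
  row 4 [00100]: clauses=TFTTFFT -> 0
  row 5 [00101]: clauses=TFTTFFF -> 0
  row 6 [00110]: clauses=TFTTFTT -> 0
  row 7 [00111]: clauses=TFTTFTF -> 0
  row 8 [01000]: clauses=TTTFFFT -> 0
  row 9 [01001]: clauses=TTTFFFF -> 0
  row 10 [01010]: clauses=TTTFFTT -> 0
  row 11 [01011]: clauses=TTTFFTF -> 0
  row 12 [01100]: clauses=TFFFFFT -> 0
  row 13 [01101]: clauses=TFFFFFF -> 0
  row 14 [01110]: clauses=TFFFFTT -> 0
  row 15 [01111]: clauses=TFFFFTF -> 0
  row 16 [10000]: clauses=FTTTTFT -> 0
  row 17 [10001]: clauses=FTTTTFF -> 0
  row 18 [10010]: clauses=TTTTTTT -> 1
  row 19 [10011]: clauses=TTTTTTF -> 0
  row 20 [10100]: clauses=FTTTTFT -> 0
  row 21 [10101]: clauses=FTTTTFF -> 0
  row 22 [10110]: clauses=TTTTTTT -> 1
  row 23 [10111]: clauses=TTTTTTF -> 0
  row 24 [11000]: clauses=FTTFTFT -> 0
  row 25 [11001]: clauses=FTTFTFF -> 0
  row 26 [11010]: clauses=TTTFTTT -> 0
  row 27 [11011]: clauses=TTTFTTF -> 0
  row 28 [11100]: clauses=FTTFTFT -> 0
  row 29 [11101]: clauses=FTTFTFF -> 0
  row 30 [11110]: clauses=TTTFTTT -> 0
  row 31 [11111]: clauses=TTTFTTF -> 0
Full result column, 8 rows per line (x1,x2 fixed per line; x3,x4,x5 runs 000..111 left to right):
  rows 0-7 [x1,x2=00]: 00000000  (ones: 0)
  rows 8-15 [x1,x2=01]: 00000000  (ones: 0)
  rows 16-23 [x1,x2=10]: 00100010  (ones: 2)
  rows 24-31 [x1,x2=11]: 00000000  (ones: 0)
Satisfying assignments = 0+0+2+0 = 2

2


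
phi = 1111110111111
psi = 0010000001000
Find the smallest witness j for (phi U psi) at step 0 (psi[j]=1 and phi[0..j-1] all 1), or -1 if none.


(phi U psi) at 0: need smallest j with psi[j]=1 and phi[i]=1 for all i in [0,j).
Scan from step 0:
  step 0: phi=1, psi=0 -> continue
  step 1: phi=1, psi=0 -> continue
  step 2: psi=1 and phi held for [0,2) -> witness found
Witness step = 2

2


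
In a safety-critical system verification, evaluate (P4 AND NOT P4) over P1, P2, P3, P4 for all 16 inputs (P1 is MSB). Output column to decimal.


Formula: (P4 AND NOT P4) over P1, P2, P3, P4 (16 rows)
Evaluate each row (bits = P1,P2,P3,P4, MSB first):
  row 0 [0000]: (0 AND NOT 0) -> 0
  row 1 [0001]: (1 AND NOT 1) -> 0
  row 2 [0010]: (0 AND NOT 0) -> 0
  row 3 [0011]: (1 AND NOT 1) -> 0
  row 4 [0100]: (0 AND NOT 0) -> 0
  row 5 [0101]: (1 AND NOT 1) -> 0
  row 6 [0110]: (0 AND NOT 0) -> 0
  row 7 [0111]: (1 AND NOT 1) -> 0
  row 8 [1000]: (0 AND NOT 0) -> 0
  row 9 [1001]: (1 AND NOT 1) -> 0
  row 10 [1010]: (0 AND NOT 0) -> 0
  row 11 [1011]: (1 AND NOT 1) -> 0
  row 12 [1100]: (0 AND NOT 0) -> 0
  row 13 [1101]: (1 AND NOT 1) -> 0
  row 14 [1110]: (0 AND NOT 0) -> 0
  row 15 [1111]: (1 AND NOT 1) -> 0
Full result column, 4 rows per line (P1,P2 fixed per line; P3,P4 runs 00..11 left to right):
  rows 0-3 [P1,P2=00]: 0000  = hex 0
  rows 4-7 [P1,P2=01]: 0000  = hex 0
  rows 8-11 [P1,P2=10]: 0000  = hex 0
  rows 12-15 [P1,P2=11]: 0000  = hex 0
Output column (row 0 .. row 15) = 0000000000000000
Output column grouped in 4s = 0000 0000 0000 0000 = 0x0000
Convert to decimal digit by digit (value = value*16 + digit):
  0 -> 0
  0*16 + 0 = 0
  0*16 + 0 = 0
  0*16 + 0 = 0
Decimal = 0

0


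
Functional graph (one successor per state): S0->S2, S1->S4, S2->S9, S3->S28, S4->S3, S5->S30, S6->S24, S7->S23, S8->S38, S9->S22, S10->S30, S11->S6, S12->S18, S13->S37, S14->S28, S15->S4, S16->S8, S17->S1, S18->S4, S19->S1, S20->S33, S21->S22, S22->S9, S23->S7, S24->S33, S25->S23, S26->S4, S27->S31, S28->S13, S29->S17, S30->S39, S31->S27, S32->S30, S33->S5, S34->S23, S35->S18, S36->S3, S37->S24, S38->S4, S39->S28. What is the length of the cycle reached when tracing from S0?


Trace from S0 until a state repeats:
  S0 -> S2 -> S9 -> S22 -> S9
S9 first seen at step 2, revisited at step 4.
Cycle length = 4 - 2 = 2

2


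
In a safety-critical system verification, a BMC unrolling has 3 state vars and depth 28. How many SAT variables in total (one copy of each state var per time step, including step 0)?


BMC unrolls to depth k, creating one copy of each state var for steps 0..k.
Step count = 28 + 1 = 29 (steps 0 through 28)
Vars per step = 3
Total = 3 * 29 = 87

87


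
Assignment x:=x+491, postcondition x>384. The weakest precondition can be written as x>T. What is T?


Formula: wp(x:=E, P) = P[E/x] (substitute E for x in postcondition)
Step 1: Postcondition: x>384
Step 2: Substitute x+491 for x: x+491>384
Step 3: Solve for x: x > 384-491 = -107

-107


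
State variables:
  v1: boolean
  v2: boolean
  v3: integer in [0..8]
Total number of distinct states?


State space = product of domain sizes of all variables.
Domain sizes:
  v1 (boolean): 2
  v2 (boolean): 2
  v3 (integer in [0..8]): 9
Product = 2 * 2 * 9 = 36

36


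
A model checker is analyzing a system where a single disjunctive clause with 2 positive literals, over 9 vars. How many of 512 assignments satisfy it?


Step 1: Total=2^9=512
Step 2: Unsat when all 2 false: 2^7=128
Step 3: Sat=512-128=384

384


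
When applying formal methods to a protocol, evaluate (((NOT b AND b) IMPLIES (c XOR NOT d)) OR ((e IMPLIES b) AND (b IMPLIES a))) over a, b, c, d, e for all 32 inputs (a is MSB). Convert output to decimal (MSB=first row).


Formula: (((NOT b AND b) IMPLIES (c XOR NOT d)) OR ((e IMPLIES b) AND (b IMPLIES a))) over a, b, c, d, e (32 rows)
Evaluate each row (bits = a,b,c,d,e, MSB first):
  row 0 [00000]: (((NOT 0 AND 0) IMPLIES (0 XOR NOT 0)) OR ((0 IMPLIES 0) AND (0 IMPLIES 0))) -> 1
  row 1 [00001]: (((NOT 0 AND 0) IMPLIES (0 XOR NOT 0)) OR ((1 IMPLIES 0) AND (0 IMPLIES 0))) -> 1
  row 2 [00010]: (((NOT 0 AND 0) IMPLIES (0 XOR NOT 1)) OR ((0 IMPLIES 0) AND (0 IMPLIES 0))) -> 1
  row 3 [00011]: (((NOT 0 AND 0) IMPLIES (0 XOR NOT 1)) OR ((1 IMPLIES 0) AND (0 IMPLIES 0))) -> 1
  row 4 [00100]: (((NOT 0 AND 0) IMPLIES (1 XOR NOT 0)) OR ((0 IMPLIES 0) AND (0 IMPLIES 0))) -> 1
  row 5 [00101]: (((NOT 0 AND 0) IMPLIES (1 XOR NOT 0)) OR ((1 IMPLIES 0) AND (0 IMPLIES 0))) -> 1
  row 6 [00110]: (((NOT 0 AND 0) IMPLIES (1 XOR NOT 1)) OR ((0 IMPLIES 0) AND (0 IMPLIES 0))) -> 1
  row 7 [00111]: (((NOT 0 AND 0) IMPLIES (1 XOR NOT 1)) OR ((1 IMPLIES 0) AND (0 IMPLIES 0))) -> 1
  row 8 [01000]: (((NOT 1 AND 1) IMPLIES (0 XOR NOT 0)) OR ((0 IMPLIES 1) AND (1 IMPLIES 0))) -> 1
  row 9 [01001]: (((NOT 1 AND 1) IMPLIES (0 XOR NOT 0)) OR ((1 IMPLIES 1) AND (1 IMPLIES 0))) -> 1
  row 10 [01010]: (((NOT 1 AND 1) IMPLIES (0 XOR NOT 1)) OR ((0 IMPLIES 1) AND (1 IMPLIES 0))) -> 1
  row 11 [01011]: (((NOT 1 AND 1) IMPLIES (0 XOR NOT 1)) OR ((1 IMPLIES 1) AND (1 IMPLIES 0))) -> 1
  row 12 [01100]: (((NOT 1 AND 1) IMPLIES (1 XOR NOT 0)) OR ((0 IMPLIES 1) AND (1 IMPLIES 0))) -> 1
  row 13 [01101]: (((NOT 1 AND 1) IMPLIES (1 XOR NOT 0)) OR ((1 IMPLIES 1) AND (1 IMPLIES 0))) -> 1
  row 14 [01110]: (((NOT 1 AND 1) IMPLIES (1 XOR NOT 1)) OR ((0 IMPLIES 1) AND (1 IMPLIES 0))) -> 1
  row 15 [01111]: (((NOT 1 AND 1) IMPLIES (1 XOR NOT 1)) OR ((1 IMPLIES 1) AND (1 IMPLIES 0))) -> 1
  row 16 [10000]: (((NOT 0 AND 0) IMPLIES (0 XOR NOT 0)) OR ((0 IMPLIES 0) AND (0 IMPLIES 1))) -> 1
  row 17 [10001]: (((NOT 0 AND 0) IMPLIES (0 XOR NOT 0)) OR ((1 IMPLIES 0) AND (0 IMPLIES 1))) -> 1
  row 18 [10010]: (((NOT 0 AND 0) IMPLIES (0 XOR NOT 1)) OR ((0 IMPLIES 0) AND (0 IMPLIES 1))) -> 1
  row 19 [10011]: (((NOT 0 AND 0) IMPLIES (0 XOR NOT 1)) OR ((1 IMPLIES 0) AND (0 IMPLIES 1))) -> 1
  row 20 [10100]: (((NOT 0 AND 0) IMPLIES (1 XOR NOT 0)) OR ((0 IMPLIES 0) AND (0 IMPLIES 1))) -> 1
  row 21 [10101]: (((NOT 0 AND 0) IMPLIES (1 XOR NOT 0)) OR ((1 IMPLIES 0) AND (0 IMPLIES 1))) -> 1
  row 22 [10110]: (((NOT 0 AND 0) IMPLIES (1 XOR NOT 1)) OR ((0 IMPLIES 0) AND (0 IMPLIES 1))) -> 1
  row 23 [10111]: (((NOT 0 AND 0) IMPLIES (1 XOR NOT 1)) OR ((1 IMPLIES 0) AND (0 IMPLIES 1))) -> 1
  row 24 [11000]: (((NOT 1 AND 1) IMPLIES (0 XOR NOT 0)) OR ((0 IMPLIES 1) AND (1 IMPLIES 1))) -> 1
  row 25 [11001]: (((NOT 1 AND 1) IMPLIES (0 XOR NOT 0)) OR ((1 IMPLIES 1) AND (1 IMPLIES 1))) -> 1
  row 26 [11010]: (((NOT 1 AND 1) IMPLIES (0 XOR NOT 1)) OR ((0 IMPLIES 1) AND (1 IMPLIES 1))) -> 1
  row 27 [11011]: (((NOT 1 AND 1) IMPLIES (0 XOR NOT 1)) OR ((1 IMPLIES 1) AND (1 IMPLIES 1))) -> 1
  row 28 [11100]: (((NOT 1 AND 1) IMPLIES (1 XOR NOT 0)) OR ((0 IMPLIES 1) AND (1 IMPLIES 1))) -> 1
  row 29 [11101]: (((NOT 1 AND 1) IMPLIES (1 XOR NOT 0)) OR ((1 IMPLIES 1) AND (1 IMPLIES 1))) -> 1
  row 30 [11110]: (((NOT 1 AND 1) IMPLIES (1 XOR NOT 1)) OR ((0 IMPLIES 1) AND (1 IMPLIES 1))) -> 1
  row 31 [11111]: (((NOT 1 AND 1) IMPLIES (1 XOR NOT 1)) OR ((1 IMPLIES 1) AND (1 IMPLIES 1))) -> 1
Full result column, 4 rows per line (a,b,c fixed per line; d,e runs 00..11 left to right):
  rows 0-3 [a,b,c=000]: 1111  = hex F
  rows 4-7 [a,b,c=001]: 1111  = hex F
  rows 8-11 [a,b,c=010]: 1111  = hex F
  rows 12-15 [a,b,c=011]: 1111  = hex F
  rows 16-19 [a,b,c=100]: 1111  = hex F
  rows 20-23 [a,b,c=101]: 1111  = hex F
  rows 24-27 [a,b,c=110]: 1111  = hex F
  rows 28-31 [a,b,c=111]: 1111  = hex F
Output column (row 0 .. row 31) = 11111111111111111111111111111111
Output column grouped in 4s = 1111 1111 1111 1111 1111 1111 1111 1111 = 0xFFFFFFFF
Convert to decimal digit by digit (value = value*16 + digit):
  F -> 15
  15*16 + 15 (F) = 255
  255*16 + 15 (F) = 4095
  4095*16 + 15 (F) = 65535
  65535*16 + 15 (F) = 1048575
  1048575*16 + 15 (F) = 16777215
  16777215*16 + 15 (F) = 268435455
  268435455*16 + 15 (F) = 4294967295
Decimal = 4294967295

4294967295


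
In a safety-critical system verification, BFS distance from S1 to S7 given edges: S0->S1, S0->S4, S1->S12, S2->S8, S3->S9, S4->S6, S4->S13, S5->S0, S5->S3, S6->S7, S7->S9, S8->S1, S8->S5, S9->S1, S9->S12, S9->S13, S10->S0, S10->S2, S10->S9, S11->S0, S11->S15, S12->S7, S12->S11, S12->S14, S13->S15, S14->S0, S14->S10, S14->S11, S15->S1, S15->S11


BFS layer-by-layer from S1:
  dist 0: {S1}
  dist 1: {S12}
  dist 2: {S7, S11, S14}
  -> S7 reached at distance 2
Shortest path length = 2

2
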